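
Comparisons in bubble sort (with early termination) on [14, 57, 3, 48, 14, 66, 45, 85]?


Algorithm: bubble sort (with early termination)
Input: [14, 57, 3, 48, 14, 66, 45, 85]
Sorted: [3, 14, 14, 45, 48, 57, 66, 85]

22


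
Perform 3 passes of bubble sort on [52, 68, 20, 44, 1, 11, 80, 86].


Initial: [52, 68, 20, 44, 1, 11, 80, 86]
Pass 1: [52, 20, 44, 1, 11, 68, 80, 86] (4 swaps)
Pass 2: [20, 44, 1, 11, 52, 68, 80, 86] (4 swaps)
Pass 3: [20, 1, 11, 44, 52, 68, 80, 86] (2 swaps)

After 3 passes: [20, 1, 11, 44, 52, 68, 80, 86]


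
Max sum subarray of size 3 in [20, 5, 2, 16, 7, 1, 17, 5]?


[0:3]: 27
[1:4]: 23
[2:5]: 25
[3:6]: 24
[4:7]: 25
[5:8]: 23

Max: 27 at [0:3]


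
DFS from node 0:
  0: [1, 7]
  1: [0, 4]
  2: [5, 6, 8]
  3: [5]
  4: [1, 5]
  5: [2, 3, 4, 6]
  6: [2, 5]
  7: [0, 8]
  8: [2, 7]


Visit 0, push [7, 1]
Visit 1, push [4]
Visit 4, push [5]
Visit 5, push [6, 3, 2]
Visit 2, push [8, 6]
Visit 6, push []
Visit 8, push [7]
Visit 7, push []
Visit 3, push []

DFS order: [0, 1, 4, 5, 2, 6, 8, 7, 3]


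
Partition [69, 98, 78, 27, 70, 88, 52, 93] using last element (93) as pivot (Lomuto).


Pivot: 93
  69 <= 93: advance i (no swap)
  78 <= 93: swap -> [69, 78, 98, 27, 70, 88, 52, 93]
  27 <= 93: swap -> [69, 78, 27, 98, 70, 88, 52, 93]
  70 <= 93: swap -> [69, 78, 27, 70, 98, 88, 52, 93]
  88 <= 93: swap -> [69, 78, 27, 70, 88, 98, 52, 93]
  52 <= 93: swap -> [69, 78, 27, 70, 88, 52, 98, 93]
Place pivot at 6: [69, 78, 27, 70, 88, 52, 93, 98]

Partitioned: [69, 78, 27, 70, 88, 52, 93, 98]


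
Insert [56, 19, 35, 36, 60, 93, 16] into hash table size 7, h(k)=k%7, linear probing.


Insert 56: h=0 -> slot 0
Insert 19: h=5 -> slot 5
Insert 35: h=0, 1 probes -> slot 1
Insert 36: h=1, 1 probes -> slot 2
Insert 60: h=4 -> slot 4
Insert 93: h=2, 1 probes -> slot 3
Insert 16: h=2, 4 probes -> slot 6

Table: [56, 35, 36, 93, 60, 19, 16]


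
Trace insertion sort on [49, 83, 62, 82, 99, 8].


Initial: [49, 83, 62, 82, 99, 8]
Insert 83: [49, 83, 62, 82, 99, 8]
Insert 62: [49, 62, 83, 82, 99, 8]
Insert 82: [49, 62, 82, 83, 99, 8]
Insert 99: [49, 62, 82, 83, 99, 8]
Insert 8: [8, 49, 62, 82, 83, 99]

Sorted: [8, 49, 62, 82, 83, 99]


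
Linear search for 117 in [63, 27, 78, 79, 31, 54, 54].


i=0: 63!=117
i=1: 27!=117
i=2: 78!=117
i=3: 79!=117
i=4: 31!=117
i=5: 54!=117
i=6: 54!=117

Not found, 7 comps


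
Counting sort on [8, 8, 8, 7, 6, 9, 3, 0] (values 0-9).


Input: [8, 8, 8, 7, 6, 9, 3, 0]
Counts: [1, 0, 0, 1, 0, 0, 1, 1, 3, 1]

Sorted: [0, 3, 6, 7, 8, 8, 8, 9]


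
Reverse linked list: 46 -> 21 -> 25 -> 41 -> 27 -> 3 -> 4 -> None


Step 1: curr=46, set curr.next=prev(None) | reversed so far: 46
Step 2: curr=21, set curr.next=prev(46) | reversed so far: 21 -> 46
Step 3: curr=25, set curr.next=prev(21) | reversed so far: 25 -> 21 -> 46
Step 4: curr=41, set curr.next=prev(25) | reversed so far: 41 -> 25 -> 21 -> 46
Step 5: curr=27, set curr.next=prev(41) | reversed so far: 27 -> 41 -> 25 -> 21 -> 46
Step 6: curr=3, set curr.next=prev(27) | reversed so far: 3 -> 27 -> 41 -> 25 -> 21 -> 46
Step 7: curr=4, set curr.next=prev(3) | reversed so far: 4 -> 3 -> 27 -> 41 -> 25 -> 21 -> 46

4 -> 3 -> 27 -> 41 -> 25 -> 21 -> 46 -> None


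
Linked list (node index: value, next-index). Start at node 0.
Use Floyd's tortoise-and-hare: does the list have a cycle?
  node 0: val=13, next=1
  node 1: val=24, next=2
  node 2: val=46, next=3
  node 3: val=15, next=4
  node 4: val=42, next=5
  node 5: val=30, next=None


Floyd's tortoise (slow, +1) and hare (fast, +2):
  init: slow=0, fast=0
  step 1: slow=1, fast=2
  step 2: slow=2, fast=4
  step 3: fast 4->5->None, no cycle

Cycle: no


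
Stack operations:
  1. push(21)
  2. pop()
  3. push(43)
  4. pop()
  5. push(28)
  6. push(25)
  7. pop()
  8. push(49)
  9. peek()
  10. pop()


push(21) -> [21]
pop()->21, []
push(43) -> [43]
pop()->43, []
push(28) -> [28]
push(25) -> [28, 25]
pop()->25, [28]
push(49) -> [28, 49]
peek()->49
pop()->49, [28]

Final stack: [28]


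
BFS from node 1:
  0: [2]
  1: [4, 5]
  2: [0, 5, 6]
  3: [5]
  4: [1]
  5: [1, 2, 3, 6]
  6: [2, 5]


Visit 1, enqueue [4, 5]
Visit 4, enqueue []
Visit 5, enqueue [2, 3, 6]
Visit 2, enqueue [0]
Visit 3, enqueue []
Visit 6, enqueue []
Visit 0, enqueue []

BFS order: [1, 4, 5, 2, 3, 6, 0]


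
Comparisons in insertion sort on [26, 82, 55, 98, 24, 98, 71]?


Algorithm: insertion sort
Input: [26, 82, 55, 98, 24, 98, 71]
Sorted: [24, 26, 55, 71, 82, 98, 98]

13


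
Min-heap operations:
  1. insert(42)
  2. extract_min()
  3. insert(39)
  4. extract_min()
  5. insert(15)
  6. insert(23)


insert(42) -> [42]
extract_min()->42, []
insert(39) -> [39]
extract_min()->39, []
insert(15) -> [15]
insert(23) -> [15, 23]

Final heap: [15, 23]


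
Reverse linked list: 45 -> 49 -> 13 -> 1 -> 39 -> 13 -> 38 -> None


Step 1: curr=45, set curr.next=prev(None) | reversed so far: 45
Step 2: curr=49, set curr.next=prev(45) | reversed so far: 49 -> 45
Step 3: curr=13, set curr.next=prev(49) | reversed so far: 13 -> 49 -> 45
Step 4: curr=1, set curr.next=prev(13) | reversed so far: 1 -> 13 -> 49 -> 45
Step 5: curr=39, set curr.next=prev(1) | reversed so far: 39 -> 1 -> 13 -> 49 -> 45
Step 6: curr=13, set curr.next=prev(39) | reversed so far: 13 -> 39 -> 1 -> 13 -> 49 -> 45
Step 7: curr=38, set curr.next=prev(13) | reversed so far: 38 -> 13 -> 39 -> 1 -> 13 -> 49 -> 45

38 -> 13 -> 39 -> 1 -> 13 -> 49 -> 45 -> None


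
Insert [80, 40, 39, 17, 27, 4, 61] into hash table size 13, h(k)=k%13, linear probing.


Insert 80: h=2 -> slot 2
Insert 40: h=1 -> slot 1
Insert 39: h=0 -> slot 0
Insert 17: h=4 -> slot 4
Insert 27: h=1, 2 probes -> slot 3
Insert 4: h=4, 1 probes -> slot 5
Insert 61: h=9 -> slot 9

Table: [39, 40, 80, 27, 17, 4, None, None, None, 61, None, None, None]


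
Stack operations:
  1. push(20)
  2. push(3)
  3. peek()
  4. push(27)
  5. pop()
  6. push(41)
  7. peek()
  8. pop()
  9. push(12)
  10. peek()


push(20) -> [20]
push(3) -> [20, 3]
peek()->3
push(27) -> [20, 3, 27]
pop()->27, [20, 3]
push(41) -> [20, 3, 41]
peek()->41
pop()->41, [20, 3]
push(12) -> [20, 3, 12]
peek()->12

Final stack: [20, 3, 12]


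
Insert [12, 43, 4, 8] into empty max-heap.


Insert 12: [12]
Insert 43: [43, 12]
Insert 4: [43, 12, 4]
Insert 8: [43, 12, 4, 8]

Final heap: [43, 12, 4, 8]


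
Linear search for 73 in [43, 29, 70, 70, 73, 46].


i=0: 43!=73
i=1: 29!=73
i=2: 70!=73
i=3: 70!=73
i=4: 73==73 found!

Found at 4, 5 comps


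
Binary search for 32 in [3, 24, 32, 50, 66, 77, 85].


Step 1: lo=0, hi=6, mid=3, val=50
Step 2: lo=0, hi=2, mid=1, val=24
Step 3: lo=2, hi=2, mid=2, val=32

Found at index 2


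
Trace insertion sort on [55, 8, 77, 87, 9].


Initial: [55, 8, 77, 87, 9]
Insert 8: [8, 55, 77, 87, 9]
Insert 77: [8, 55, 77, 87, 9]
Insert 87: [8, 55, 77, 87, 9]
Insert 9: [8, 9, 55, 77, 87]

Sorted: [8, 9, 55, 77, 87]


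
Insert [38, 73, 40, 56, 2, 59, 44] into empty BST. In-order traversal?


Insert 38: root
Insert 73: R from 38
Insert 40: R from 38 -> L from 73
Insert 56: R from 38 -> L from 73 -> R from 40
Insert 2: L from 38
Insert 59: R from 38 -> L from 73 -> R from 40 -> R from 56
Insert 44: R from 38 -> L from 73 -> R from 40 -> L from 56

In-order: [2, 38, 40, 44, 56, 59, 73]


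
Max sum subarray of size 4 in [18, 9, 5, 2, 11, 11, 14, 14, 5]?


[0:4]: 34
[1:5]: 27
[2:6]: 29
[3:7]: 38
[4:8]: 50
[5:9]: 44

Max: 50 at [4:8]


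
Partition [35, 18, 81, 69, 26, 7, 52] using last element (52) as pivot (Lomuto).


Pivot: 52
  35 <= 52: advance i (no swap)
  18 <= 52: advance i (no swap)
  26 <= 52: swap -> [35, 18, 26, 69, 81, 7, 52]
  7 <= 52: swap -> [35, 18, 26, 7, 81, 69, 52]
Place pivot at 4: [35, 18, 26, 7, 52, 69, 81]

Partitioned: [35, 18, 26, 7, 52, 69, 81]


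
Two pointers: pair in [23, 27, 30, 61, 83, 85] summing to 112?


lo=0(23)+hi=5(85)=108
lo=1(27)+hi=5(85)=112

Yes: 27+85=112


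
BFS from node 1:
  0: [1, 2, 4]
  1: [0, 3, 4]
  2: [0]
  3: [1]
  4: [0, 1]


Visit 1, enqueue [0, 3, 4]
Visit 0, enqueue [2]
Visit 3, enqueue []
Visit 4, enqueue []
Visit 2, enqueue []

BFS order: [1, 0, 3, 4, 2]


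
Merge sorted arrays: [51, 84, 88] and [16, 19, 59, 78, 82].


Take 16 from B
Take 19 from B
Take 51 from A
Take 59 from B
Take 78 from B
Take 82 from B

Merged: [16, 19, 51, 59, 78, 82, 84, 88]


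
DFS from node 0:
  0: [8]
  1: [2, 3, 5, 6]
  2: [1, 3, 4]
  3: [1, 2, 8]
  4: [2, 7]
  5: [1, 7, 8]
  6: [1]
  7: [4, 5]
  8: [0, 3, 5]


Visit 0, push [8]
Visit 8, push [5, 3]
Visit 3, push [2, 1]
Visit 1, push [6, 5, 2]
Visit 2, push [4]
Visit 4, push [7]
Visit 7, push [5]
Visit 5, push []
Visit 6, push []

DFS order: [0, 8, 3, 1, 2, 4, 7, 5, 6]


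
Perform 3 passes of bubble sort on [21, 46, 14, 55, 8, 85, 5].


Initial: [21, 46, 14, 55, 8, 85, 5]
Pass 1: [21, 14, 46, 8, 55, 5, 85] (3 swaps)
Pass 2: [14, 21, 8, 46, 5, 55, 85] (3 swaps)
Pass 3: [14, 8, 21, 5, 46, 55, 85] (2 swaps)

After 3 passes: [14, 8, 21, 5, 46, 55, 85]


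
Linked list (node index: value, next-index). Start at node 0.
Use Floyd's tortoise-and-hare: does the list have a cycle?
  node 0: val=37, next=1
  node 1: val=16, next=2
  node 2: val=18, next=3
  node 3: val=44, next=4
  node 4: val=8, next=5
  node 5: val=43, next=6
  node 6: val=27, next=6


Floyd's tortoise (slow, +1) and hare (fast, +2):
  init: slow=0, fast=0
  step 1: slow=1, fast=2
  step 2: slow=2, fast=4
  step 3: slow=3, fast=6
  step 4: slow=4, fast=6
  step 5: slow=5, fast=6
  step 6: slow=6, fast=6
  slow == fast at node 6: cycle detected

Cycle: yes


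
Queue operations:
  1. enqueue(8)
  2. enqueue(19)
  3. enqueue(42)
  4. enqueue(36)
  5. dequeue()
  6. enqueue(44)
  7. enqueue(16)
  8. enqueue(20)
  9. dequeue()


enqueue(8) -> [8]
enqueue(19) -> [8, 19]
enqueue(42) -> [8, 19, 42]
enqueue(36) -> [8, 19, 42, 36]
dequeue()->8, [19, 42, 36]
enqueue(44) -> [19, 42, 36, 44]
enqueue(16) -> [19, 42, 36, 44, 16]
enqueue(20) -> [19, 42, 36, 44, 16, 20]
dequeue()->19, [42, 36, 44, 16, 20]

Final queue: [42, 36, 44, 16, 20]


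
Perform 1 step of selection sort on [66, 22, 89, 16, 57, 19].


Initial: [66, 22, 89, 16, 57, 19]
Step 1: min=16 at 3
  Swap: [16, 22, 89, 66, 57, 19]

After 1 step: [16, 22, 89, 66, 57, 19]


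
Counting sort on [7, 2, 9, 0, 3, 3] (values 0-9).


Input: [7, 2, 9, 0, 3, 3]
Counts: [1, 0, 1, 2, 0, 0, 0, 1, 0, 1]

Sorted: [0, 2, 3, 3, 7, 9]


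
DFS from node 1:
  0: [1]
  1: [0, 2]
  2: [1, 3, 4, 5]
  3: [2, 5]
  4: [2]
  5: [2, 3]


Visit 1, push [2, 0]
Visit 0, push []
Visit 2, push [5, 4, 3]
Visit 3, push [5]
Visit 5, push []
Visit 4, push []

DFS order: [1, 0, 2, 3, 5, 4]


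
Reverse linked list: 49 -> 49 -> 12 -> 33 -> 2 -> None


Step 1: curr=49, set curr.next=prev(None) | reversed so far: 49
Step 2: curr=49, set curr.next=prev(49) | reversed so far: 49 -> 49
Step 3: curr=12, set curr.next=prev(49) | reversed so far: 12 -> 49 -> 49
Step 4: curr=33, set curr.next=prev(12) | reversed so far: 33 -> 12 -> 49 -> 49
Step 5: curr=2, set curr.next=prev(33) | reversed so far: 2 -> 33 -> 12 -> 49 -> 49

2 -> 33 -> 12 -> 49 -> 49 -> None


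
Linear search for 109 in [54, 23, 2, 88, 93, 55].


i=0: 54!=109
i=1: 23!=109
i=2: 2!=109
i=3: 88!=109
i=4: 93!=109
i=5: 55!=109

Not found, 6 comps


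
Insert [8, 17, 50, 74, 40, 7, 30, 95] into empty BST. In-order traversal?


Insert 8: root
Insert 17: R from 8
Insert 50: R from 8 -> R from 17
Insert 74: R from 8 -> R from 17 -> R from 50
Insert 40: R from 8 -> R from 17 -> L from 50
Insert 7: L from 8
Insert 30: R from 8 -> R from 17 -> L from 50 -> L from 40
Insert 95: R from 8 -> R from 17 -> R from 50 -> R from 74

In-order: [7, 8, 17, 30, 40, 50, 74, 95]


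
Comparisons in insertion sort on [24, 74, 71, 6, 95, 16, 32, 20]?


Algorithm: insertion sort
Input: [24, 74, 71, 6, 95, 16, 32, 20]
Sorted: [6, 16, 20, 24, 32, 71, 74, 95]

22


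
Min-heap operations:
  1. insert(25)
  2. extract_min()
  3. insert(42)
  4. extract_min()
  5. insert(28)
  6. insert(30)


insert(25) -> [25]
extract_min()->25, []
insert(42) -> [42]
extract_min()->42, []
insert(28) -> [28]
insert(30) -> [28, 30]

Final heap: [28, 30]


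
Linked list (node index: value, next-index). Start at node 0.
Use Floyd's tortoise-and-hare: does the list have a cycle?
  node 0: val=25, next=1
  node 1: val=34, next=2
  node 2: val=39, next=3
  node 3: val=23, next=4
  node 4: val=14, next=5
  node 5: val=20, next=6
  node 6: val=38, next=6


Floyd's tortoise (slow, +1) and hare (fast, +2):
  init: slow=0, fast=0
  step 1: slow=1, fast=2
  step 2: slow=2, fast=4
  step 3: slow=3, fast=6
  step 4: slow=4, fast=6
  step 5: slow=5, fast=6
  step 6: slow=6, fast=6
  slow == fast at node 6: cycle detected

Cycle: yes


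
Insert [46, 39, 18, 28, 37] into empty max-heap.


Insert 46: [46]
Insert 39: [46, 39]
Insert 18: [46, 39, 18]
Insert 28: [46, 39, 18, 28]
Insert 37: [46, 39, 18, 28, 37]

Final heap: [46, 39, 18, 28, 37]


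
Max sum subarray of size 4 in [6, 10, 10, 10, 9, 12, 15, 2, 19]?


[0:4]: 36
[1:5]: 39
[2:6]: 41
[3:7]: 46
[4:8]: 38
[5:9]: 48

Max: 48 at [5:9]


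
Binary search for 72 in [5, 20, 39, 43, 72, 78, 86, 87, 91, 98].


Step 1: lo=0, hi=9, mid=4, val=72

Found at index 4


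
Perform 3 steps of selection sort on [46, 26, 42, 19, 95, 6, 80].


Initial: [46, 26, 42, 19, 95, 6, 80]
Step 1: min=6 at 5
  Swap: [6, 26, 42, 19, 95, 46, 80]
Step 2: min=19 at 3
  Swap: [6, 19, 42, 26, 95, 46, 80]
Step 3: min=26 at 3
  Swap: [6, 19, 26, 42, 95, 46, 80]

After 3 steps: [6, 19, 26, 42, 95, 46, 80]


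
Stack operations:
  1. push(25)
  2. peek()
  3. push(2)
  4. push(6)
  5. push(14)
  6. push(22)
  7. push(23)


push(25) -> [25]
peek()->25
push(2) -> [25, 2]
push(6) -> [25, 2, 6]
push(14) -> [25, 2, 6, 14]
push(22) -> [25, 2, 6, 14, 22]
push(23) -> [25, 2, 6, 14, 22, 23]

Final stack: [25, 2, 6, 14, 22, 23]


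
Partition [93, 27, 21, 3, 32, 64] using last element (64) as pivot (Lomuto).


Pivot: 64
  27 <= 64: swap -> [27, 93, 21, 3, 32, 64]
  21 <= 64: swap -> [27, 21, 93, 3, 32, 64]
  3 <= 64: swap -> [27, 21, 3, 93, 32, 64]
  32 <= 64: swap -> [27, 21, 3, 32, 93, 64]
Place pivot at 4: [27, 21, 3, 32, 64, 93]

Partitioned: [27, 21, 3, 32, 64, 93]


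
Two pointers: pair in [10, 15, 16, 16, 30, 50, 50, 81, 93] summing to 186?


lo=0(10)+hi=8(93)=103
lo=1(15)+hi=8(93)=108
lo=2(16)+hi=8(93)=109
lo=3(16)+hi=8(93)=109
lo=4(30)+hi=8(93)=123
lo=5(50)+hi=8(93)=143
lo=6(50)+hi=8(93)=143
lo=7(81)+hi=8(93)=174

No pair found


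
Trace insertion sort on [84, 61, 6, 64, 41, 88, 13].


Initial: [84, 61, 6, 64, 41, 88, 13]
Insert 61: [61, 84, 6, 64, 41, 88, 13]
Insert 6: [6, 61, 84, 64, 41, 88, 13]
Insert 64: [6, 61, 64, 84, 41, 88, 13]
Insert 41: [6, 41, 61, 64, 84, 88, 13]
Insert 88: [6, 41, 61, 64, 84, 88, 13]
Insert 13: [6, 13, 41, 61, 64, 84, 88]

Sorted: [6, 13, 41, 61, 64, 84, 88]


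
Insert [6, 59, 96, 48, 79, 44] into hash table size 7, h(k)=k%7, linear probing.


Insert 6: h=6 -> slot 6
Insert 59: h=3 -> slot 3
Insert 96: h=5 -> slot 5
Insert 48: h=6, 1 probes -> slot 0
Insert 79: h=2 -> slot 2
Insert 44: h=2, 2 probes -> slot 4

Table: [48, None, 79, 59, 44, 96, 6]


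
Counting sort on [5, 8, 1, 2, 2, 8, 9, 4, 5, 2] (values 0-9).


Input: [5, 8, 1, 2, 2, 8, 9, 4, 5, 2]
Counts: [0, 1, 3, 0, 1, 2, 0, 0, 2, 1]

Sorted: [1, 2, 2, 2, 4, 5, 5, 8, 8, 9]


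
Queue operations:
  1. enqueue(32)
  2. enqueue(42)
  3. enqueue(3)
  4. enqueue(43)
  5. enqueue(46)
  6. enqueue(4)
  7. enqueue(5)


enqueue(32) -> [32]
enqueue(42) -> [32, 42]
enqueue(3) -> [32, 42, 3]
enqueue(43) -> [32, 42, 3, 43]
enqueue(46) -> [32, 42, 3, 43, 46]
enqueue(4) -> [32, 42, 3, 43, 46, 4]
enqueue(5) -> [32, 42, 3, 43, 46, 4, 5]

Final queue: [32, 42, 3, 43, 46, 4, 5]


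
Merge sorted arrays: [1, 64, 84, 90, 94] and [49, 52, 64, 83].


Take 1 from A
Take 49 from B
Take 52 from B
Take 64 from A
Take 64 from B
Take 83 from B

Merged: [1, 49, 52, 64, 64, 83, 84, 90, 94]


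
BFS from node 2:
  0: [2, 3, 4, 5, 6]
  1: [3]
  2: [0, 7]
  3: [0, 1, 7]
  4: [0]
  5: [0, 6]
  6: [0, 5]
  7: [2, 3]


Visit 2, enqueue [0, 7]
Visit 0, enqueue [3, 4, 5, 6]
Visit 7, enqueue []
Visit 3, enqueue [1]
Visit 4, enqueue []
Visit 5, enqueue []
Visit 6, enqueue []
Visit 1, enqueue []

BFS order: [2, 0, 7, 3, 4, 5, 6, 1]


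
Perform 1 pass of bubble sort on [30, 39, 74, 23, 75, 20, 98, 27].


Initial: [30, 39, 74, 23, 75, 20, 98, 27]
Pass 1: [30, 39, 23, 74, 20, 75, 27, 98] (3 swaps)

After 1 pass: [30, 39, 23, 74, 20, 75, 27, 98]


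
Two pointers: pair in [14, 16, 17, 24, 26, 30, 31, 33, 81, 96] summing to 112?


lo=0(14)+hi=9(96)=110
lo=1(16)+hi=9(96)=112

Yes: 16+96=112


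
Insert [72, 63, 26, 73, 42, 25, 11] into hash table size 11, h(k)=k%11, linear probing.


Insert 72: h=6 -> slot 6
Insert 63: h=8 -> slot 8
Insert 26: h=4 -> slot 4
Insert 73: h=7 -> slot 7
Insert 42: h=9 -> slot 9
Insert 25: h=3 -> slot 3
Insert 11: h=0 -> slot 0

Table: [11, None, None, 25, 26, None, 72, 73, 63, 42, None]


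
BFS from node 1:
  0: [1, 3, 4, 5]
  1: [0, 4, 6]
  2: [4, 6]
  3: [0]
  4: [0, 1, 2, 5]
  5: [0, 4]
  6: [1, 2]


Visit 1, enqueue [0, 4, 6]
Visit 0, enqueue [3, 5]
Visit 4, enqueue [2]
Visit 6, enqueue []
Visit 3, enqueue []
Visit 5, enqueue []
Visit 2, enqueue []

BFS order: [1, 0, 4, 6, 3, 5, 2]


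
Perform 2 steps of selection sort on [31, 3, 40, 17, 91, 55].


Initial: [31, 3, 40, 17, 91, 55]
Step 1: min=3 at 1
  Swap: [3, 31, 40, 17, 91, 55]
Step 2: min=17 at 3
  Swap: [3, 17, 40, 31, 91, 55]

After 2 steps: [3, 17, 40, 31, 91, 55]


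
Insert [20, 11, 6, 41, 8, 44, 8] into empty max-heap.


Insert 20: [20]
Insert 11: [20, 11]
Insert 6: [20, 11, 6]
Insert 41: [41, 20, 6, 11]
Insert 8: [41, 20, 6, 11, 8]
Insert 44: [44, 20, 41, 11, 8, 6]
Insert 8: [44, 20, 41, 11, 8, 6, 8]

Final heap: [44, 20, 41, 11, 8, 6, 8]


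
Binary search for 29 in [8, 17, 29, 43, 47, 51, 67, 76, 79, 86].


Step 1: lo=0, hi=9, mid=4, val=47
Step 2: lo=0, hi=3, mid=1, val=17
Step 3: lo=2, hi=3, mid=2, val=29

Found at index 2


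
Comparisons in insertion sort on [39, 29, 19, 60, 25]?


Algorithm: insertion sort
Input: [39, 29, 19, 60, 25]
Sorted: [19, 25, 29, 39, 60]

8


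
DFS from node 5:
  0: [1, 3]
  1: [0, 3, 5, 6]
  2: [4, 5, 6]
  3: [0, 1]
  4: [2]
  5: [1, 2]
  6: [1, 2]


Visit 5, push [2, 1]
Visit 1, push [6, 3, 0]
Visit 0, push [3]
Visit 3, push []
Visit 6, push [2]
Visit 2, push [4]
Visit 4, push []

DFS order: [5, 1, 0, 3, 6, 2, 4]


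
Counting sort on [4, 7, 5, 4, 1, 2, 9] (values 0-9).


Input: [4, 7, 5, 4, 1, 2, 9]
Counts: [0, 1, 1, 0, 2, 1, 0, 1, 0, 1]

Sorted: [1, 2, 4, 4, 5, 7, 9]


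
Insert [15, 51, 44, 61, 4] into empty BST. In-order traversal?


Insert 15: root
Insert 51: R from 15
Insert 44: R from 15 -> L from 51
Insert 61: R from 15 -> R from 51
Insert 4: L from 15

In-order: [4, 15, 44, 51, 61]


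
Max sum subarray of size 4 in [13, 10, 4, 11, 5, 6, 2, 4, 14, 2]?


[0:4]: 38
[1:5]: 30
[2:6]: 26
[3:7]: 24
[4:8]: 17
[5:9]: 26
[6:10]: 22

Max: 38 at [0:4]


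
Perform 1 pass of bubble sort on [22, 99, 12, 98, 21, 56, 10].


Initial: [22, 99, 12, 98, 21, 56, 10]
Pass 1: [22, 12, 98, 21, 56, 10, 99] (5 swaps)

After 1 pass: [22, 12, 98, 21, 56, 10, 99]


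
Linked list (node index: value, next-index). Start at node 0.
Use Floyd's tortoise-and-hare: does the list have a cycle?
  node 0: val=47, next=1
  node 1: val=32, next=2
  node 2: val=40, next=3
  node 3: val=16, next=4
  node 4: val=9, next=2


Floyd's tortoise (slow, +1) and hare (fast, +2):
  init: slow=0, fast=0
  step 1: slow=1, fast=2
  step 2: slow=2, fast=4
  step 3: slow=3, fast=3
  slow == fast at node 3: cycle detected

Cycle: yes


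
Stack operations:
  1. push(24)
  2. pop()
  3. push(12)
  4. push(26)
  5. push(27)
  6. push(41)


push(24) -> [24]
pop()->24, []
push(12) -> [12]
push(26) -> [12, 26]
push(27) -> [12, 26, 27]
push(41) -> [12, 26, 27, 41]

Final stack: [12, 26, 27, 41]


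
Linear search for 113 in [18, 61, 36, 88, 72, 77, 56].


i=0: 18!=113
i=1: 61!=113
i=2: 36!=113
i=3: 88!=113
i=4: 72!=113
i=5: 77!=113
i=6: 56!=113

Not found, 7 comps


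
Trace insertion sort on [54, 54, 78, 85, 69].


Initial: [54, 54, 78, 85, 69]
Insert 54: [54, 54, 78, 85, 69]
Insert 78: [54, 54, 78, 85, 69]
Insert 85: [54, 54, 78, 85, 69]
Insert 69: [54, 54, 69, 78, 85]

Sorted: [54, 54, 69, 78, 85]


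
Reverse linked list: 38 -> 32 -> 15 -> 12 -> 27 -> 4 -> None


Step 1: curr=38, set curr.next=prev(None) | reversed so far: 38
Step 2: curr=32, set curr.next=prev(38) | reversed so far: 32 -> 38
Step 3: curr=15, set curr.next=prev(32) | reversed so far: 15 -> 32 -> 38
Step 4: curr=12, set curr.next=prev(15) | reversed so far: 12 -> 15 -> 32 -> 38
Step 5: curr=27, set curr.next=prev(12) | reversed so far: 27 -> 12 -> 15 -> 32 -> 38
Step 6: curr=4, set curr.next=prev(27) | reversed so far: 4 -> 27 -> 12 -> 15 -> 32 -> 38

4 -> 27 -> 12 -> 15 -> 32 -> 38 -> None


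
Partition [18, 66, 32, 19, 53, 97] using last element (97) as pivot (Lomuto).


Pivot: 97
  18 <= 97: advance i (no swap)
  66 <= 97: advance i (no swap)
  32 <= 97: advance i (no swap)
  19 <= 97: advance i (no swap)
  53 <= 97: advance i (no swap)
Place pivot at 5: [18, 66, 32, 19, 53, 97]

Partitioned: [18, 66, 32, 19, 53, 97]


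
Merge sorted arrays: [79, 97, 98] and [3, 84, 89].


Take 3 from B
Take 79 from A
Take 84 from B
Take 89 from B

Merged: [3, 79, 84, 89, 97, 98]


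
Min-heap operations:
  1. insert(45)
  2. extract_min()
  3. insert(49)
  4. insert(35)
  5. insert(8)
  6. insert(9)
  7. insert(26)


insert(45) -> [45]
extract_min()->45, []
insert(49) -> [49]
insert(35) -> [35, 49]
insert(8) -> [8, 49, 35]
insert(9) -> [8, 9, 35, 49]
insert(26) -> [8, 9, 35, 49, 26]

Final heap: [8, 9, 35, 49, 26]


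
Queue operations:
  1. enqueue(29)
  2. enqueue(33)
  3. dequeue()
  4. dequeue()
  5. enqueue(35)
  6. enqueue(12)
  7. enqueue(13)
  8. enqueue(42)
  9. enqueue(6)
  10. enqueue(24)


enqueue(29) -> [29]
enqueue(33) -> [29, 33]
dequeue()->29, [33]
dequeue()->33, []
enqueue(35) -> [35]
enqueue(12) -> [35, 12]
enqueue(13) -> [35, 12, 13]
enqueue(42) -> [35, 12, 13, 42]
enqueue(6) -> [35, 12, 13, 42, 6]
enqueue(24) -> [35, 12, 13, 42, 6, 24]

Final queue: [35, 12, 13, 42, 6, 24]


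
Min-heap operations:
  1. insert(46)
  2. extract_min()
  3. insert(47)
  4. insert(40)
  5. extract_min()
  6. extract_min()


insert(46) -> [46]
extract_min()->46, []
insert(47) -> [47]
insert(40) -> [40, 47]
extract_min()->40, [47]
extract_min()->47, []

Final heap: []


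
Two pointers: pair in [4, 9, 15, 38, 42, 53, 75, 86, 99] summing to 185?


lo=0(4)+hi=8(99)=103
lo=1(9)+hi=8(99)=108
lo=2(15)+hi=8(99)=114
lo=3(38)+hi=8(99)=137
lo=4(42)+hi=8(99)=141
lo=5(53)+hi=8(99)=152
lo=6(75)+hi=8(99)=174
lo=7(86)+hi=8(99)=185

Yes: 86+99=185


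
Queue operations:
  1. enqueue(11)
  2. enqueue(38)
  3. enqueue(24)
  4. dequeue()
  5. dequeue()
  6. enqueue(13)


enqueue(11) -> [11]
enqueue(38) -> [11, 38]
enqueue(24) -> [11, 38, 24]
dequeue()->11, [38, 24]
dequeue()->38, [24]
enqueue(13) -> [24, 13]

Final queue: [24, 13]


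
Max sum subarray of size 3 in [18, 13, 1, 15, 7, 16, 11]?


[0:3]: 32
[1:4]: 29
[2:5]: 23
[3:6]: 38
[4:7]: 34

Max: 38 at [3:6]


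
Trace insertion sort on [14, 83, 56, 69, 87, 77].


Initial: [14, 83, 56, 69, 87, 77]
Insert 83: [14, 83, 56, 69, 87, 77]
Insert 56: [14, 56, 83, 69, 87, 77]
Insert 69: [14, 56, 69, 83, 87, 77]
Insert 87: [14, 56, 69, 83, 87, 77]
Insert 77: [14, 56, 69, 77, 83, 87]

Sorted: [14, 56, 69, 77, 83, 87]


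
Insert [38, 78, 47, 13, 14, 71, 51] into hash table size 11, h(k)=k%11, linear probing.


Insert 38: h=5 -> slot 5
Insert 78: h=1 -> slot 1
Insert 47: h=3 -> slot 3
Insert 13: h=2 -> slot 2
Insert 14: h=3, 1 probes -> slot 4
Insert 71: h=5, 1 probes -> slot 6
Insert 51: h=7 -> slot 7

Table: [None, 78, 13, 47, 14, 38, 71, 51, None, None, None]


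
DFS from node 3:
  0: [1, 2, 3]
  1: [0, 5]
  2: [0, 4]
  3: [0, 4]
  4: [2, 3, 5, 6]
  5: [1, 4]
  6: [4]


Visit 3, push [4, 0]
Visit 0, push [2, 1]
Visit 1, push [5]
Visit 5, push [4]
Visit 4, push [6, 2]
Visit 2, push []
Visit 6, push []

DFS order: [3, 0, 1, 5, 4, 2, 6]


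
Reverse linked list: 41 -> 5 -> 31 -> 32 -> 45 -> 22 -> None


Step 1: curr=41, set curr.next=prev(None) | reversed so far: 41
Step 2: curr=5, set curr.next=prev(41) | reversed so far: 5 -> 41
Step 3: curr=31, set curr.next=prev(5) | reversed so far: 31 -> 5 -> 41
Step 4: curr=32, set curr.next=prev(31) | reversed so far: 32 -> 31 -> 5 -> 41
Step 5: curr=45, set curr.next=prev(32) | reversed so far: 45 -> 32 -> 31 -> 5 -> 41
Step 6: curr=22, set curr.next=prev(45) | reversed so far: 22 -> 45 -> 32 -> 31 -> 5 -> 41

22 -> 45 -> 32 -> 31 -> 5 -> 41 -> None


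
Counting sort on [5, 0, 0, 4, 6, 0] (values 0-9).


Input: [5, 0, 0, 4, 6, 0]
Counts: [3, 0, 0, 0, 1, 1, 1, 0, 0, 0]

Sorted: [0, 0, 0, 4, 5, 6]


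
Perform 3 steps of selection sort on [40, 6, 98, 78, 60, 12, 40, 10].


Initial: [40, 6, 98, 78, 60, 12, 40, 10]
Step 1: min=6 at 1
  Swap: [6, 40, 98, 78, 60, 12, 40, 10]
Step 2: min=10 at 7
  Swap: [6, 10, 98, 78, 60, 12, 40, 40]
Step 3: min=12 at 5
  Swap: [6, 10, 12, 78, 60, 98, 40, 40]

After 3 steps: [6, 10, 12, 78, 60, 98, 40, 40]


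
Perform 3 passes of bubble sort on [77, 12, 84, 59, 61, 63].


Initial: [77, 12, 84, 59, 61, 63]
Pass 1: [12, 77, 59, 61, 63, 84] (4 swaps)
Pass 2: [12, 59, 61, 63, 77, 84] (3 swaps)
Pass 3: [12, 59, 61, 63, 77, 84] (0 swaps)

After 3 passes: [12, 59, 61, 63, 77, 84]


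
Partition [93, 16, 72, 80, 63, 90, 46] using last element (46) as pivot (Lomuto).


Pivot: 46
  16 <= 46: swap -> [16, 93, 72, 80, 63, 90, 46]
Place pivot at 1: [16, 46, 72, 80, 63, 90, 93]

Partitioned: [16, 46, 72, 80, 63, 90, 93]


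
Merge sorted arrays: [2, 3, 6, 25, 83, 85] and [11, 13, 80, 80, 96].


Take 2 from A
Take 3 from A
Take 6 from A
Take 11 from B
Take 13 from B
Take 25 from A
Take 80 from B
Take 80 from B
Take 83 from A
Take 85 from A

Merged: [2, 3, 6, 11, 13, 25, 80, 80, 83, 85, 96]


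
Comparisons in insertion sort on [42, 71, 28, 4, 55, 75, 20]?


Algorithm: insertion sort
Input: [42, 71, 28, 4, 55, 75, 20]
Sorted: [4, 20, 28, 42, 55, 71, 75]

15


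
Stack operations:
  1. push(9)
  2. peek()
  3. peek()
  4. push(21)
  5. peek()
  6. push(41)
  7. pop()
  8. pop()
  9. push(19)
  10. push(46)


push(9) -> [9]
peek()->9
peek()->9
push(21) -> [9, 21]
peek()->21
push(41) -> [9, 21, 41]
pop()->41, [9, 21]
pop()->21, [9]
push(19) -> [9, 19]
push(46) -> [9, 19, 46]

Final stack: [9, 19, 46]


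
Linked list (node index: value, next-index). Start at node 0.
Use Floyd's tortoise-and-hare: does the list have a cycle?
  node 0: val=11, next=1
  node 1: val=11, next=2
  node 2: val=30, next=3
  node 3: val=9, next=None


Floyd's tortoise (slow, +1) and hare (fast, +2):
  init: slow=0, fast=0
  step 1: slow=1, fast=2
  step 2: fast 2->3->None, no cycle

Cycle: no


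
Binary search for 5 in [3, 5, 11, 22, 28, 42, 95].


Step 1: lo=0, hi=6, mid=3, val=22
Step 2: lo=0, hi=2, mid=1, val=5

Found at index 1


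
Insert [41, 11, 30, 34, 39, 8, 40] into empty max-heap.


Insert 41: [41]
Insert 11: [41, 11]
Insert 30: [41, 11, 30]
Insert 34: [41, 34, 30, 11]
Insert 39: [41, 39, 30, 11, 34]
Insert 8: [41, 39, 30, 11, 34, 8]
Insert 40: [41, 39, 40, 11, 34, 8, 30]

Final heap: [41, 39, 40, 11, 34, 8, 30]


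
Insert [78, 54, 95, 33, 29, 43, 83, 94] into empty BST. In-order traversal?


Insert 78: root
Insert 54: L from 78
Insert 95: R from 78
Insert 33: L from 78 -> L from 54
Insert 29: L from 78 -> L from 54 -> L from 33
Insert 43: L from 78 -> L from 54 -> R from 33
Insert 83: R from 78 -> L from 95
Insert 94: R from 78 -> L from 95 -> R from 83

In-order: [29, 33, 43, 54, 78, 83, 94, 95]


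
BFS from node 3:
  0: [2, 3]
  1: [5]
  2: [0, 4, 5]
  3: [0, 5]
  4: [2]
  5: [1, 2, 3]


Visit 3, enqueue [0, 5]
Visit 0, enqueue [2]
Visit 5, enqueue [1]
Visit 2, enqueue [4]
Visit 1, enqueue []
Visit 4, enqueue []

BFS order: [3, 0, 5, 2, 1, 4]


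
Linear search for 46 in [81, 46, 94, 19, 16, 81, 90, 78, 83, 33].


i=0: 81!=46
i=1: 46==46 found!

Found at 1, 2 comps


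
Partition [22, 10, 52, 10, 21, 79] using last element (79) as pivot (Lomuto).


Pivot: 79
  22 <= 79: advance i (no swap)
  10 <= 79: advance i (no swap)
  52 <= 79: advance i (no swap)
  10 <= 79: advance i (no swap)
  21 <= 79: advance i (no swap)
Place pivot at 5: [22, 10, 52, 10, 21, 79]

Partitioned: [22, 10, 52, 10, 21, 79]


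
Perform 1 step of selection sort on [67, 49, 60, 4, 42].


Initial: [67, 49, 60, 4, 42]
Step 1: min=4 at 3
  Swap: [4, 49, 60, 67, 42]

After 1 step: [4, 49, 60, 67, 42]


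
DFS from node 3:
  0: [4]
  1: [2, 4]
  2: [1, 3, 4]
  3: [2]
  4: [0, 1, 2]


Visit 3, push [2]
Visit 2, push [4, 1]
Visit 1, push [4]
Visit 4, push [0]
Visit 0, push []

DFS order: [3, 2, 1, 4, 0]


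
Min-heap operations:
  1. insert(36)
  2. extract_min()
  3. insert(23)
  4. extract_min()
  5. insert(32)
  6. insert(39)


insert(36) -> [36]
extract_min()->36, []
insert(23) -> [23]
extract_min()->23, []
insert(32) -> [32]
insert(39) -> [32, 39]

Final heap: [32, 39]


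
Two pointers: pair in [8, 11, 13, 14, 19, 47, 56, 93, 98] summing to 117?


lo=0(8)+hi=8(98)=106
lo=1(11)+hi=8(98)=109
lo=2(13)+hi=8(98)=111
lo=3(14)+hi=8(98)=112
lo=4(19)+hi=8(98)=117

Yes: 19+98=117


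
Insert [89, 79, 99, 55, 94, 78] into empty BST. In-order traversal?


Insert 89: root
Insert 79: L from 89
Insert 99: R from 89
Insert 55: L from 89 -> L from 79
Insert 94: R from 89 -> L from 99
Insert 78: L from 89 -> L from 79 -> R from 55

In-order: [55, 78, 79, 89, 94, 99]


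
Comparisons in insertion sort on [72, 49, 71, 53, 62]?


Algorithm: insertion sort
Input: [72, 49, 71, 53, 62]
Sorted: [49, 53, 62, 71, 72]

9


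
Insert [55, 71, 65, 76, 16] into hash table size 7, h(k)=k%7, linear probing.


Insert 55: h=6 -> slot 6
Insert 71: h=1 -> slot 1
Insert 65: h=2 -> slot 2
Insert 76: h=6, 1 probes -> slot 0
Insert 16: h=2, 1 probes -> slot 3

Table: [76, 71, 65, 16, None, None, 55]


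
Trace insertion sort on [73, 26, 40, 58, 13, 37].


Initial: [73, 26, 40, 58, 13, 37]
Insert 26: [26, 73, 40, 58, 13, 37]
Insert 40: [26, 40, 73, 58, 13, 37]
Insert 58: [26, 40, 58, 73, 13, 37]
Insert 13: [13, 26, 40, 58, 73, 37]
Insert 37: [13, 26, 37, 40, 58, 73]

Sorted: [13, 26, 37, 40, 58, 73]


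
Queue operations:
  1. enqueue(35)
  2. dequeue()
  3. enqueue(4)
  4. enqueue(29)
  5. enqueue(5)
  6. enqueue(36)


enqueue(35) -> [35]
dequeue()->35, []
enqueue(4) -> [4]
enqueue(29) -> [4, 29]
enqueue(5) -> [4, 29, 5]
enqueue(36) -> [4, 29, 5, 36]

Final queue: [4, 29, 5, 36]


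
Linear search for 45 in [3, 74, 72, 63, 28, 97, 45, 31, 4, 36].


i=0: 3!=45
i=1: 74!=45
i=2: 72!=45
i=3: 63!=45
i=4: 28!=45
i=5: 97!=45
i=6: 45==45 found!

Found at 6, 7 comps


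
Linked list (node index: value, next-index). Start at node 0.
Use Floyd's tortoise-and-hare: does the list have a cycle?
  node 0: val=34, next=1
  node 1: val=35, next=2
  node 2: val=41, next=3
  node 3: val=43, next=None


Floyd's tortoise (slow, +1) and hare (fast, +2):
  init: slow=0, fast=0
  step 1: slow=1, fast=2
  step 2: fast 2->3->None, no cycle

Cycle: no


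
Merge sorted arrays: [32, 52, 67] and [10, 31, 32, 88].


Take 10 from B
Take 31 from B
Take 32 from A
Take 32 from B
Take 52 from A
Take 67 from A

Merged: [10, 31, 32, 32, 52, 67, 88]


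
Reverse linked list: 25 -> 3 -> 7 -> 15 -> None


Step 1: curr=25, set curr.next=prev(None) | reversed so far: 25
Step 2: curr=3, set curr.next=prev(25) | reversed so far: 3 -> 25
Step 3: curr=7, set curr.next=prev(3) | reversed so far: 7 -> 3 -> 25
Step 4: curr=15, set curr.next=prev(7) | reversed so far: 15 -> 7 -> 3 -> 25

15 -> 7 -> 3 -> 25 -> None


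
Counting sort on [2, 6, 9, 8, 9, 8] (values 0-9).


Input: [2, 6, 9, 8, 9, 8]
Counts: [0, 0, 1, 0, 0, 0, 1, 0, 2, 2]

Sorted: [2, 6, 8, 8, 9, 9]


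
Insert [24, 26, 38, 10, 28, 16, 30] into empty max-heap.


Insert 24: [24]
Insert 26: [26, 24]
Insert 38: [38, 24, 26]
Insert 10: [38, 24, 26, 10]
Insert 28: [38, 28, 26, 10, 24]
Insert 16: [38, 28, 26, 10, 24, 16]
Insert 30: [38, 28, 30, 10, 24, 16, 26]

Final heap: [38, 28, 30, 10, 24, 16, 26]


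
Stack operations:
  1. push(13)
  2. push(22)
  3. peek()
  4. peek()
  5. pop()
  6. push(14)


push(13) -> [13]
push(22) -> [13, 22]
peek()->22
peek()->22
pop()->22, [13]
push(14) -> [13, 14]

Final stack: [13, 14]


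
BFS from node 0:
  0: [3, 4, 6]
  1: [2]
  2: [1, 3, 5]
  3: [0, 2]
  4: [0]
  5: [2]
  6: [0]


Visit 0, enqueue [3, 4, 6]
Visit 3, enqueue [2]
Visit 4, enqueue []
Visit 6, enqueue []
Visit 2, enqueue [1, 5]
Visit 1, enqueue []
Visit 5, enqueue []

BFS order: [0, 3, 4, 6, 2, 1, 5]


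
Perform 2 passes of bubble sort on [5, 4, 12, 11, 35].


Initial: [5, 4, 12, 11, 35]
Pass 1: [4, 5, 11, 12, 35] (2 swaps)
Pass 2: [4, 5, 11, 12, 35] (0 swaps)

After 2 passes: [4, 5, 11, 12, 35]


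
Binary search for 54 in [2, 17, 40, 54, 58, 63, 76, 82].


Step 1: lo=0, hi=7, mid=3, val=54

Found at index 3


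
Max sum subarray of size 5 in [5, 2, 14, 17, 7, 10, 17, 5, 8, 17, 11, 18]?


[0:5]: 45
[1:6]: 50
[2:7]: 65
[3:8]: 56
[4:9]: 47
[5:10]: 57
[6:11]: 58
[7:12]: 59

Max: 65 at [2:7]


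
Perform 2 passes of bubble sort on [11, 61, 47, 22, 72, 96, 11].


Initial: [11, 61, 47, 22, 72, 96, 11]
Pass 1: [11, 47, 22, 61, 72, 11, 96] (3 swaps)
Pass 2: [11, 22, 47, 61, 11, 72, 96] (2 swaps)

After 2 passes: [11, 22, 47, 61, 11, 72, 96]


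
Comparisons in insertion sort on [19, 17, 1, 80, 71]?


Algorithm: insertion sort
Input: [19, 17, 1, 80, 71]
Sorted: [1, 17, 19, 71, 80]

6


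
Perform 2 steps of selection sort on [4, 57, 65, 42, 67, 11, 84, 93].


Initial: [4, 57, 65, 42, 67, 11, 84, 93]
Step 1: min=4 at 0
  Swap: [4, 57, 65, 42, 67, 11, 84, 93]
Step 2: min=11 at 5
  Swap: [4, 11, 65, 42, 67, 57, 84, 93]

After 2 steps: [4, 11, 65, 42, 67, 57, 84, 93]


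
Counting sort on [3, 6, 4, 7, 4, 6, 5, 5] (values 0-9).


Input: [3, 6, 4, 7, 4, 6, 5, 5]
Counts: [0, 0, 0, 1, 2, 2, 2, 1, 0, 0]

Sorted: [3, 4, 4, 5, 5, 6, 6, 7]


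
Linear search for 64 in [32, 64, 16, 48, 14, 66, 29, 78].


i=0: 32!=64
i=1: 64==64 found!

Found at 1, 2 comps


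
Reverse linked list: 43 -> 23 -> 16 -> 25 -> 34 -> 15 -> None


Step 1: curr=43, set curr.next=prev(None) | reversed so far: 43
Step 2: curr=23, set curr.next=prev(43) | reversed so far: 23 -> 43
Step 3: curr=16, set curr.next=prev(23) | reversed so far: 16 -> 23 -> 43
Step 4: curr=25, set curr.next=prev(16) | reversed so far: 25 -> 16 -> 23 -> 43
Step 5: curr=34, set curr.next=prev(25) | reversed so far: 34 -> 25 -> 16 -> 23 -> 43
Step 6: curr=15, set curr.next=prev(34) | reversed so far: 15 -> 34 -> 25 -> 16 -> 23 -> 43

15 -> 34 -> 25 -> 16 -> 23 -> 43 -> None


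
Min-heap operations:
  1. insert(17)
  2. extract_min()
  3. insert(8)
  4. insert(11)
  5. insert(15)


insert(17) -> [17]
extract_min()->17, []
insert(8) -> [8]
insert(11) -> [8, 11]
insert(15) -> [8, 11, 15]

Final heap: [8, 11, 15]


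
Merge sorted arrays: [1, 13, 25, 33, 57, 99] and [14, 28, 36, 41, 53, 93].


Take 1 from A
Take 13 from A
Take 14 from B
Take 25 from A
Take 28 from B
Take 33 from A
Take 36 from B
Take 41 from B
Take 53 from B
Take 57 from A
Take 93 from B

Merged: [1, 13, 14, 25, 28, 33, 36, 41, 53, 57, 93, 99]


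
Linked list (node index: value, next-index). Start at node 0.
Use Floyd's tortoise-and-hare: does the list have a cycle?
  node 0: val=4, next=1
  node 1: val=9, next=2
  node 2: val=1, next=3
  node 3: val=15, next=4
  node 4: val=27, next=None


Floyd's tortoise (slow, +1) and hare (fast, +2):
  init: slow=0, fast=0
  step 1: slow=1, fast=2
  step 2: slow=2, fast=4
  step 3: fast -> None, no cycle

Cycle: no


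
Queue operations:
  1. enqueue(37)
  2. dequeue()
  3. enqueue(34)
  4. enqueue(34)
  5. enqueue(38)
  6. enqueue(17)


enqueue(37) -> [37]
dequeue()->37, []
enqueue(34) -> [34]
enqueue(34) -> [34, 34]
enqueue(38) -> [34, 34, 38]
enqueue(17) -> [34, 34, 38, 17]

Final queue: [34, 34, 38, 17]


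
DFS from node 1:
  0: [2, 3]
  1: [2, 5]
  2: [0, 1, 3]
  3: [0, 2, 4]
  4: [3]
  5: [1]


Visit 1, push [5, 2]
Visit 2, push [3, 0]
Visit 0, push [3]
Visit 3, push [4]
Visit 4, push []
Visit 5, push []

DFS order: [1, 2, 0, 3, 4, 5]


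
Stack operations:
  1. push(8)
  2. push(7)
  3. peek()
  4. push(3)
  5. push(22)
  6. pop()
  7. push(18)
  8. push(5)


push(8) -> [8]
push(7) -> [8, 7]
peek()->7
push(3) -> [8, 7, 3]
push(22) -> [8, 7, 3, 22]
pop()->22, [8, 7, 3]
push(18) -> [8, 7, 3, 18]
push(5) -> [8, 7, 3, 18, 5]

Final stack: [8, 7, 3, 18, 5]


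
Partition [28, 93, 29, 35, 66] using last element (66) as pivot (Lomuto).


Pivot: 66
  28 <= 66: advance i (no swap)
  29 <= 66: swap -> [28, 29, 93, 35, 66]
  35 <= 66: swap -> [28, 29, 35, 93, 66]
Place pivot at 3: [28, 29, 35, 66, 93]

Partitioned: [28, 29, 35, 66, 93]


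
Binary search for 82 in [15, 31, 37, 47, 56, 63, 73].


Step 1: lo=0, hi=6, mid=3, val=47
Step 2: lo=4, hi=6, mid=5, val=63
Step 3: lo=6, hi=6, mid=6, val=73

Not found


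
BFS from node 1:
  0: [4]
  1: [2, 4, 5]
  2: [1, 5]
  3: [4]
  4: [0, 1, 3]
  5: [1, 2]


Visit 1, enqueue [2, 4, 5]
Visit 2, enqueue []
Visit 4, enqueue [0, 3]
Visit 5, enqueue []
Visit 0, enqueue []
Visit 3, enqueue []

BFS order: [1, 2, 4, 5, 0, 3]


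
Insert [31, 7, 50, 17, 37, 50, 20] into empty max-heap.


Insert 31: [31]
Insert 7: [31, 7]
Insert 50: [50, 7, 31]
Insert 17: [50, 17, 31, 7]
Insert 37: [50, 37, 31, 7, 17]
Insert 50: [50, 37, 50, 7, 17, 31]
Insert 20: [50, 37, 50, 7, 17, 31, 20]

Final heap: [50, 37, 50, 7, 17, 31, 20]


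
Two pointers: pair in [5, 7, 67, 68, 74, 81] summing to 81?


lo=0(5)+hi=5(81)=86
lo=0(5)+hi=4(74)=79
lo=1(7)+hi=4(74)=81

Yes: 7+74=81


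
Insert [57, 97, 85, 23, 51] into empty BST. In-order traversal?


Insert 57: root
Insert 97: R from 57
Insert 85: R from 57 -> L from 97
Insert 23: L from 57
Insert 51: L from 57 -> R from 23

In-order: [23, 51, 57, 85, 97]


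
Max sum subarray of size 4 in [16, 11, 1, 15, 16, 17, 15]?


[0:4]: 43
[1:5]: 43
[2:6]: 49
[3:7]: 63

Max: 63 at [3:7]


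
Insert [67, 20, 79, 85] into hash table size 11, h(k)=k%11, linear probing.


Insert 67: h=1 -> slot 1
Insert 20: h=9 -> slot 9
Insert 79: h=2 -> slot 2
Insert 85: h=8 -> slot 8

Table: [None, 67, 79, None, None, None, None, None, 85, 20, None]


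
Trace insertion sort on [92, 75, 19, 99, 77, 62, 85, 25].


Initial: [92, 75, 19, 99, 77, 62, 85, 25]
Insert 75: [75, 92, 19, 99, 77, 62, 85, 25]
Insert 19: [19, 75, 92, 99, 77, 62, 85, 25]
Insert 99: [19, 75, 92, 99, 77, 62, 85, 25]
Insert 77: [19, 75, 77, 92, 99, 62, 85, 25]
Insert 62: [19, 62, 75, 77, 92, 99, 85, 25]
Insert 85: [19, 62, 75, 77, 85, 92, 99, 25]
Insert 25: [19, 25, 62, 75, 77, 85, 92, 99]

Sorted: [19, 25, 62, 75, 77, 85, 92, 99]


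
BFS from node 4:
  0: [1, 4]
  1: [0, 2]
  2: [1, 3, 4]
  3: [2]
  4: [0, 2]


Visit 4, enqueue [0, 2]
Visit 0, enqueue [1]
Visit 2, enqueue [3]
Visit 1, enqueue []
Visit 3, enqueue []

BFS order: [4, 0, 2, 1, 3]


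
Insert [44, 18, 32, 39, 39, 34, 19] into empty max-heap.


Insert 44: [44]
Insert 18: [44, 18]
Insert 32: [44, 18, 32]
Insert 39: [44, 39, 32, 18]
Insert 39: [44, 39, 32, 18, 39]
Insert 34: [44, 39, 34, 18, 39, 32]
Insert 19: [44, 39, 34, 18, 39, 32, 19]

Final heap: [44, 39, 34, 18, 39, 32, 19]


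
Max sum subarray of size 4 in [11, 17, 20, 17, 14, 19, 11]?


[0:4]: 65
[1:5]: 68
[2:6]: 70
[3:7]: 61

Max: 70 at [2:6]
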